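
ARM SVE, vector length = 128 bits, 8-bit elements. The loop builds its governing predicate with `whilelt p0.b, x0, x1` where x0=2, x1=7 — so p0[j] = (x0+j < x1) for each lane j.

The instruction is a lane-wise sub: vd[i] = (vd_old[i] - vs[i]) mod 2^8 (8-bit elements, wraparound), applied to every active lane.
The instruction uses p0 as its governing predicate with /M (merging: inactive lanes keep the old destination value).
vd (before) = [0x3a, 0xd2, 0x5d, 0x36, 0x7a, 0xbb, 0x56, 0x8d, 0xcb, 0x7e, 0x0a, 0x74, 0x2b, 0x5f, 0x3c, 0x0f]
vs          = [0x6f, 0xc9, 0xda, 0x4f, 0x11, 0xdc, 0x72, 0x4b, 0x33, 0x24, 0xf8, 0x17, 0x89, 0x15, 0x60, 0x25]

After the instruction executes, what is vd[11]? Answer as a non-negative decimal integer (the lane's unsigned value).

vd[11] = 116

128-bit reg / 8-bit elem → 16 lanes
whilelt: lane j active iff 2+j < 7 → j < 5 → 5 active
  i=0: sub(0x3a,0x6f) → 203
  i=1: sub(0xd2,0xc9) → 9
  i=2: sub(0x5d,0xda) → 131
  i=3: sub(0x36,0x4f) → 231
  i=4: sub(0x7a,0x11) → 105
  i=5: tail/keep → 187
  i=6: tail/keep → 86
  i=7: tail/keep → 141
  i=8: tail/keep → 203
  i=9: tail/keep → 126
  i=10: tail/keep → 10
  i=11: tail/keep → 116
  i=12: tail/keep → 43
  i=13: tail/keep → 95
  i=14: tail/keep → 60
  i=15: tail/keep → 15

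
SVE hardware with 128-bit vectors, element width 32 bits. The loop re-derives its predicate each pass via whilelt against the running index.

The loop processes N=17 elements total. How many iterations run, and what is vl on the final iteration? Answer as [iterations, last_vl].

[iterations, last_vl] = [5, 1]

lane count: 128 div 32 = 4
iterations = ceil(17/4) = 5; final-pass vl = 1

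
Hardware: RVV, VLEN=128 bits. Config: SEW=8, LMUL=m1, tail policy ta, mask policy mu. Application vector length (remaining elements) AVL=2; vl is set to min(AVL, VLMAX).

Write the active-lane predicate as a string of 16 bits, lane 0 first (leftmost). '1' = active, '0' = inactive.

predicate = 1100000000000000

VLMAX = VLEN×LMUL/SEW = 128×1/8 = 16
vl = min(AVL, VLMAX) = min(2, 16) = 2
bits (lane 0 leftmost): 1100000000000000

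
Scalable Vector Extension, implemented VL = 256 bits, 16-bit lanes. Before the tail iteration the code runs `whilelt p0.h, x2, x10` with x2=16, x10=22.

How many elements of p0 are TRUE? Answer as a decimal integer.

vl = 6

register lanes = 256/16 = 16
p0[j] = (16+j < 22); true for j=0..5 → 6 lanes set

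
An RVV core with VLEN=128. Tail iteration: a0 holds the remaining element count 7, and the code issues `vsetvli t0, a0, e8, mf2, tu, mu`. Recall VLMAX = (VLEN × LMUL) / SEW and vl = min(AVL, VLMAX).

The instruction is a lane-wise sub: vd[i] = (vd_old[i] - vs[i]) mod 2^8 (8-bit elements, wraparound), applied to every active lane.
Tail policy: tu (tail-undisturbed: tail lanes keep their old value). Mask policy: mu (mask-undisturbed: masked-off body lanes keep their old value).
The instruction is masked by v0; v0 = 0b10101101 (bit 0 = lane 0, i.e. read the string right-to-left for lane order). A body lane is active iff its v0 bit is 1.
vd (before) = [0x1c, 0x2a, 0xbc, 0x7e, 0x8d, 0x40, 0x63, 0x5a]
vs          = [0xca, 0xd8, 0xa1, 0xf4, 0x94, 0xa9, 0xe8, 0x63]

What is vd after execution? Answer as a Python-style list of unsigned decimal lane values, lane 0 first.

lanes per group: 128·1/2/8 = 8
vl = min(AVL, VLMAX) = min(7, 8) = 7
lane  0: sub(0x1c,0xca) ⇒ 0x52
lane  1: mask-off/keep ⇒ 0x2a
lane  2: sub(0xbc,0xa1) ⇒ 0x1b
lane  3: sub(0x7e,0xf4) ⇒ 0x8a
lane  4: mask-off/keep ⇒ 0x8d
lane  5: sub(0x40,0xa9) ⇒ 0x97
lane  6: mask-off/keep ⇒ 0x63
lane  7: tail/keep ⇒ 0x5a

vd = [82, 42, 27, 138, 141, 151, 99, 90]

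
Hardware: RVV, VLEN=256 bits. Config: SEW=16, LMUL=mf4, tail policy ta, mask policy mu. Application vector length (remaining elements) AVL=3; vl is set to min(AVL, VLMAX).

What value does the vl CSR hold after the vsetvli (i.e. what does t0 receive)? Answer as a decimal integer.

lanes per group: 256·1/4/16 = 4
AVL=3 ≤ VLMAX=4, so vl = 3

vl = 3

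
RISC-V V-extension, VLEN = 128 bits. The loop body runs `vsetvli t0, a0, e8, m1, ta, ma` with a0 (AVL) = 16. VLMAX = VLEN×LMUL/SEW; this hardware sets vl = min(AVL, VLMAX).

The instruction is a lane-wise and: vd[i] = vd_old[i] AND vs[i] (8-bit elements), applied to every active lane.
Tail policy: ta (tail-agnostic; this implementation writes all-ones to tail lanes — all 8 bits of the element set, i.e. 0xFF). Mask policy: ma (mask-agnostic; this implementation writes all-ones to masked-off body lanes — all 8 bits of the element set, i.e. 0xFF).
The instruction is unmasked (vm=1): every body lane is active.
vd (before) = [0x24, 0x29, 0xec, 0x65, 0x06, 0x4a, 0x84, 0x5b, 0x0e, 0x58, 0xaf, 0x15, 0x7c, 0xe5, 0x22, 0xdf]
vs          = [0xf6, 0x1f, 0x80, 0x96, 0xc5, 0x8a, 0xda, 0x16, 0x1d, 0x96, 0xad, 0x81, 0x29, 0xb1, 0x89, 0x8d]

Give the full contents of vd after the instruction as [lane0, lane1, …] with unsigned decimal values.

VLMAX = (128 × 1) / 8 = 16 lanes
vl = min(AVL, VLMAX) = min(16, 16) = 16
lane  0: and(0x24,0xf6) ⇒ 0x24
lane  1: and(0x29,0x1f) ⇒ 0x09
lane  2: and(0xec,0x80) ⇒ 0x80
lane  3: and(0x65,0x96) ⇒ 0x04
lane  4: and(0x06,0xc5) ⇒ 0x04
lane  5: and(0x4a,0x8a) ⇒ 0x0a
lane  6: and(0x84,0xda) ⇒ 0x80
lane  7: and(0x5b,0x16) ⇒ 0x12
lane  8: and(0x0e,0x1d) ⇒ 0x0c
lane  9: and(0x58,0x96) ⇒ 0x10
lane 10: and(0xaf,0xad) ⇒ 0xad
lane 11: and(0x15,0x81) ⇒ 0x01
lane 12: and(0x7c,0x29) ⇒ 0x28
lane 13: and(0xe5,0xb1) ⇒ 0xa1
lane 14: and(0x22,0x89) ⇒ 0x00
lane 15: and(0xdf,0x8d) ⇒ 0x8d

vd = [36, 9, 128, 4, 4, 10, 128, 18, 12, 16, 173, 1, 40, 161, 0, 141]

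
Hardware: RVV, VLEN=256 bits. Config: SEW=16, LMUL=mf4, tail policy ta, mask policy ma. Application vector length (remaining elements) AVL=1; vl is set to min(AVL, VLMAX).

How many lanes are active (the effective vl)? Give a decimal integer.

vl = 1

VLMAX = VLEN×LMUL/SEW = 256×1/4/16 = 4
vl ← min(1, 4) = 1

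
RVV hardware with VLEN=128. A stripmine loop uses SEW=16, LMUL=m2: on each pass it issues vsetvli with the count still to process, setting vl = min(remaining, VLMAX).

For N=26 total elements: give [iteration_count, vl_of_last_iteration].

[iterations, last_vl] = [2, 10]

VLMAX = VLEN×LMUL/SEW = 128×2/16 = 16
26 elements at 16/iter → 2 passes, remainder 10 on the last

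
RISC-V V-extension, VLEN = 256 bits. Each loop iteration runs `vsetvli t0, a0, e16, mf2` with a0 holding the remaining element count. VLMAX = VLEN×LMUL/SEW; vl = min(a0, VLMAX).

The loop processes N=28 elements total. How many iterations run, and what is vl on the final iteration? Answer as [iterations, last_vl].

[iterations, last_vl] = [4, 4]

VLMAX = (256 × 1/2) / 16 = 8 lanes
28 elements at 8/iter → 4 passes, remainder 4 on the last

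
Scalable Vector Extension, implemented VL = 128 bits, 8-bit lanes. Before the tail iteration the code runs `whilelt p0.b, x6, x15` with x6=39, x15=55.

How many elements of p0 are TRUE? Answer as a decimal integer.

vl = 16

lane count: 128 div 8 = 16
p0[j] = (39+j < 55); true for j=0..15 → 16 lanes set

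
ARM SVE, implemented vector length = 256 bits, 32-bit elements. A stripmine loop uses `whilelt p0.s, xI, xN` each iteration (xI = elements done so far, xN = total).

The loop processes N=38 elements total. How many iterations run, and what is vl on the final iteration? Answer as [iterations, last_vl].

256-bit reg / 32-bit elem → 8 lanes
N=38: ⌈38/8⌉ = 5 iters; last vl = 38 − 4×8 = 6

[iterations, last_vl] = [5, 6]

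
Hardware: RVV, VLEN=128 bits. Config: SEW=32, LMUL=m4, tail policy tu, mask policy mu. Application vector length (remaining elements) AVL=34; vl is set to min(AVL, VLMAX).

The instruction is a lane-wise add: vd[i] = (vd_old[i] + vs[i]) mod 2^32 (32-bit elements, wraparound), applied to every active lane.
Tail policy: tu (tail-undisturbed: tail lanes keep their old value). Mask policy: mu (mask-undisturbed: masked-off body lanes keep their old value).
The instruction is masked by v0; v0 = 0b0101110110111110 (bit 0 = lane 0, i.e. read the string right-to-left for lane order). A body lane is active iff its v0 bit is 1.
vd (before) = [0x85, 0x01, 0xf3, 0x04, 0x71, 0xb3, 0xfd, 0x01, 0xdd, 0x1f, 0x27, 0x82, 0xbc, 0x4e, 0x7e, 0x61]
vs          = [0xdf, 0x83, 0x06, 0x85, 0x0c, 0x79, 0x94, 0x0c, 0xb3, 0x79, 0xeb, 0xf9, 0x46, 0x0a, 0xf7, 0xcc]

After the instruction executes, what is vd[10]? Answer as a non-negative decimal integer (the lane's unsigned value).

lanes per group: 128·4/32 = 16
vl ← min(34, 16) = 16
  i=0: mask-off/keep → 133
  i=1: add(0x01,0x83) → 132
  i=2: add(0xf3,0x06) → 249
  i=3: add(0x04,0x85) → 137
  i=4: add(0x71,0x0c) → 125
  i=5: add(0xb3,0x79) → 300
  i=6: mask-off/keep → 253
  i=7: add(0x01,0x0c) → 13
  i=8: add(0xdd,0xb3) → 400
  i=9: mask-off/keep → 31
  i=10: add(0x27,0xeb) → 274
  i=11: add(0x82,0xf9) → 379
  i=12: add(0xbc,0x46) → 258
  i=13: mask-off/keep → 78
  i=14: add(0x7e,0xf7) → 373
  i=15: mask-off/keep → 97

vd[10] = 274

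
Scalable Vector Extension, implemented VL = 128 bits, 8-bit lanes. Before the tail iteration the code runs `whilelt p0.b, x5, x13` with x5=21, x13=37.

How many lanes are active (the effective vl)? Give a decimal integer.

vl = 16

lane count: 128 div 8 = 16
whilelt: lane j active iff 21+j < 37 → j < 16 → 16 active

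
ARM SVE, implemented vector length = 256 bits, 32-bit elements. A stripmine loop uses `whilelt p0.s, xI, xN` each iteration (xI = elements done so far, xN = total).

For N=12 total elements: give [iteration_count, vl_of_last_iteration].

256-bit reg / 32-bit elem → 8 lanes
12 elements at 8/iter → 2 passes, remainder 4 on the last

[iterations, last_vl] = [2, 4]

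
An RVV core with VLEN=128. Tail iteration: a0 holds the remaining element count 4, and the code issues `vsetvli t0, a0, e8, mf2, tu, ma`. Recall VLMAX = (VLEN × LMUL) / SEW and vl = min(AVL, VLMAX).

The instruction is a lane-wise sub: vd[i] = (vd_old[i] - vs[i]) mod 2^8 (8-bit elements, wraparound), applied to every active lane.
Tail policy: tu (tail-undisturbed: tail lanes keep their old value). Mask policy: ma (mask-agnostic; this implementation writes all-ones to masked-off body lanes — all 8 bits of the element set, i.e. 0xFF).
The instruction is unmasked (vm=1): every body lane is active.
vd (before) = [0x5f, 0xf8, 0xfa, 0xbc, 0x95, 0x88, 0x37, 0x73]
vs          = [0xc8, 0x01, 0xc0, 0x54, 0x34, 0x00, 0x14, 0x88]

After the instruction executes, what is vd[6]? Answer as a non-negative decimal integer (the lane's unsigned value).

vd[6] = 55

lanes per group: 128·1/2/8 = 8
vl ← min(4, 8) = 4
  i=0: sub(0x5f,0xc8) → 151
  i=1: sub(0xf8,0x01) → 247
  i=2: sub(0xfa,0xc0) → 58
  i=3: sub(0xbc,0x54) → 104
  i=4: tail/keep → 149
  i=5: tail/keep → 136
  i=6: tail/keep → 55
  i=7: tail/keep → 115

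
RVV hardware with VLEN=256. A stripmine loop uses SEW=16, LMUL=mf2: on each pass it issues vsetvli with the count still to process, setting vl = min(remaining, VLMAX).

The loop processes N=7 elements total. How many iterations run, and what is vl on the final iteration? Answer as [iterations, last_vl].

[iterations, last_vl] = [1, 7]

VLMAX = VLEN×LMUL/SEW = 256×1/2/16 = 8
7 elements at 8/iter → 1 passes, remainder 7 on the last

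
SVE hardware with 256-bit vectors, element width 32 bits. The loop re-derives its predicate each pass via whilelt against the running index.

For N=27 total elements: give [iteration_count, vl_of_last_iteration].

[iterations, last_vl] = [4, 3]

register lanes = 256/32 = 8
N=27: ⌈27/8⌉ = 4 iters; last vl = 27 − 3×8 = 3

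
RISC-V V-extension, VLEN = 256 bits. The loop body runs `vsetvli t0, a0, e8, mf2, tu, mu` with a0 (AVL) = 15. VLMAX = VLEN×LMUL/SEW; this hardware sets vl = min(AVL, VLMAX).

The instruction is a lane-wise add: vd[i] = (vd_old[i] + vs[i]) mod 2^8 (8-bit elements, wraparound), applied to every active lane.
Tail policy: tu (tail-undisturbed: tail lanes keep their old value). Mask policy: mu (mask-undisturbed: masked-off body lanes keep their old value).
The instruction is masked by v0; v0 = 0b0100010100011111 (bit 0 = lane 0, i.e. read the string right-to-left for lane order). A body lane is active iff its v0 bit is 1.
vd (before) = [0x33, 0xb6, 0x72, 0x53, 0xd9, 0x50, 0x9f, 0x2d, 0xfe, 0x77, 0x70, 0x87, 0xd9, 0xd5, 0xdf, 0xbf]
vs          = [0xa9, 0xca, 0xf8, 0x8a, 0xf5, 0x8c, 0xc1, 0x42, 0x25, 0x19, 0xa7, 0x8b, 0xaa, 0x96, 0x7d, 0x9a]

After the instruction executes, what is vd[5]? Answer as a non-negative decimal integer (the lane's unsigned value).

vd[5] = 80

VLMAX = (256 × 1/2) / 8 = 16 lanes
vl = min(AVL, VLMAX) = min(15, 16) = 15
vd[0] add(0x33,0xa9) -> 0xdc
vd[1] add(0xb6,0xca) -> 0x80
vd[2] add(0x72,0xf8) -> 0x6a
vd[3] add(0x53,0x8a) -> 0xdd
vd[4] add(0xd9,0xf5) -> 0xce
vd[5] mask-off/keep -> 0x50
vd[6] mask-off/keep -> 0x9f
vd[7] mask-off/keep -> 0x2d
vd[8] add(0xfe,0x25) -> 0x23
vd[9] mask-off/keep -> 0x77
vd[10] add(0x70,0xa7) -> 0x17
vd[11] mask-off/keep -> 0x87
vd[12] mask-off/keep -> 0xd9
vd[13] mask-off/keep -> 0xd5
vd[14] add(0xdf,0x7d) -> 0x5c
vd[15] tail/keep -> 0xbf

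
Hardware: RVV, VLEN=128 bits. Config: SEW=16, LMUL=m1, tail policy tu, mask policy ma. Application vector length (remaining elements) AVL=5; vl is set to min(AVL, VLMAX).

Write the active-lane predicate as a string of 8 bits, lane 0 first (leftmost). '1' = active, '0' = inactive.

predicate = 11111000

VLMAX = VLEN×LMUL/SEW = 128×1/16 = 8
AVL=5 ≤ VLMAX=8, so vl = 5
bits (lane 0 leftmost): 11111000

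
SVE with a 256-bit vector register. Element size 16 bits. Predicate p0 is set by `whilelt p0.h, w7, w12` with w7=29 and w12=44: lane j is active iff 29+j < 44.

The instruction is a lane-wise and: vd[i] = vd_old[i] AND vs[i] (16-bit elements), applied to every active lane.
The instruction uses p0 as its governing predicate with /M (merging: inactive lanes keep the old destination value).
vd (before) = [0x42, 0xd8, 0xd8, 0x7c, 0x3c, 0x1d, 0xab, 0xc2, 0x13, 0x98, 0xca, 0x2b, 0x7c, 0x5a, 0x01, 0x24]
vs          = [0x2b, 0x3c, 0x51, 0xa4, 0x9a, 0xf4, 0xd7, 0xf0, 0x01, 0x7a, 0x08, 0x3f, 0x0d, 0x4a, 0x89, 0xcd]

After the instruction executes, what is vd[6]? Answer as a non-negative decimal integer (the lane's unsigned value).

vd[6] = 131

256-bit reg / 16-bit elem → 16 lanes
whilelt: lane j active iff 29+j < 44 → j < 15 → 15 active
lane  0: and(0x42,0x2b) ⇒ 0x02
lane  1: and(0xd8,0x3c) ⇒ 0x18
lane  2: and(0xd8,0x51) ⇒ 0x50
lane  3: and(0x7c,0xa4) ⇒ 0x24
lane  4: and(0x3c,0x9a) ⇒ 0x18
lane  5: and(0x1d,0xf4) ⇒ 0x14
lane  6: and(0xab,0xd7) ⇒ 0x83
lane  7: and(0xc2,0xf0) ⇒ 0xc0
lane  8: and(0x13,0x01) ⇒ 0x01
lane  9: and(0x98,0x7a) ⇒ 0x18
lane 10: and(0xca,0x08) ⇒ 0x08
lane 11: and(0x2b,0x3f) ⇒ 0x2b
lane 12: and(0x7c,0x0d) ⇒ 0x0c
lane 13: and(0x5a,0x4a) ⇒ 0x4a
lane 14: and(0x01,0x89) ⇒ 0x01
lane 15: tail/keep ⇒ 0x24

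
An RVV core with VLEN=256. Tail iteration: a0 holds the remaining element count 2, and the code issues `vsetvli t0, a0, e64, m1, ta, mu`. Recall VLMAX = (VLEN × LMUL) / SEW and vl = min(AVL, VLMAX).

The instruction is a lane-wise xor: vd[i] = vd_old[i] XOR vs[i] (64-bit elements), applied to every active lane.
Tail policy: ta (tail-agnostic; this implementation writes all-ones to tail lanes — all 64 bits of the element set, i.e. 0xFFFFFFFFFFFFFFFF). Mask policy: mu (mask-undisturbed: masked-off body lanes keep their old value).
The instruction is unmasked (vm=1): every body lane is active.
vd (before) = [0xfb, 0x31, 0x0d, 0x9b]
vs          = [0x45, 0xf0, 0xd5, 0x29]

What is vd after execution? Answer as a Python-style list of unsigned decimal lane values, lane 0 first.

vd = [190, 193, 18446744073709551615, 18446744073709551615]

VLMAX = (256 × 1) / 64 = 4 lanes
AVL=2 ≤ VLMAX=4, so vl = 2
  i=0: xor(0xfb,0x45) → 190
  i=1: xor(0x31,0xf0) → 193
  i=2: tail/ones → 18446744073709551615
  i=3: tail/ones → 18446744073709551615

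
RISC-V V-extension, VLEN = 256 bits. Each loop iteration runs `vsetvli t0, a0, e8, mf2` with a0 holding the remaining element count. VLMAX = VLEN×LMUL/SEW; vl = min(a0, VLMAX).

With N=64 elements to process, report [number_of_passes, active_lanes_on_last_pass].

[iterations, last_vl] = [4, 16]

VLMAX = VLEN×LMUL/SEW = 256×1/2/8 = 16
iterations = ceil(64/16) = 4; final-pass vl = 16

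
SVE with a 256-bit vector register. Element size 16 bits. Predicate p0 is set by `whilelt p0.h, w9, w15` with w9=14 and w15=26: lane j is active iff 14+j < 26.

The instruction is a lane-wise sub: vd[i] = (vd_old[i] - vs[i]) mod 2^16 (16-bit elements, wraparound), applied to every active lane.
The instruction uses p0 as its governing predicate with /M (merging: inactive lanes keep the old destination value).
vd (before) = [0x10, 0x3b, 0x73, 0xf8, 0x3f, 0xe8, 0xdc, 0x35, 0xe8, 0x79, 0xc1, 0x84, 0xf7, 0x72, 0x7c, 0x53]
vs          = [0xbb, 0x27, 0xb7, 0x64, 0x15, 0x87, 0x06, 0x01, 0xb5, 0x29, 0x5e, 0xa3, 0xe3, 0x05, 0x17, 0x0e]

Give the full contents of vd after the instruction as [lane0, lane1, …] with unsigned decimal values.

vd = [65365, 20, 65468, 148, 42, 97, 214, 52, 51, 80, 99, 65505, 247, 114, 124, 83]

register lanes = 256/16 = 16
whilelt: lane j active iff 14+j < 26 → j < 12 → 12 active
  i=0: sub(0x10,0xbb) → 65365
  i=1: sub(0x3b,0x27) → 20
  i=2: sub(0x73,0xb7) → 65468
  i=3: sub(0xf8,0x64) → 148
  i=4: sub(0x3f,0x15) → 42
  i=5: sub(0xe8,0x87) → 97
  i=6: sub(0xdc,0x06) → 214
  i=7: sub(0x35,0x01) → 52
  i=8: sub(0xe8,0xb5) → 51
  i=9: sub(0x79,0x29) → 80
  i=10: sub(0xc1,0x5e) → 99
  i=11: sub(0x84,0xa3) → 65505
  i=12: tail/keep → 247
  i=13: tail/keep → 114
  i=14: tail/keep → 124
  i=15: tail/keep → 83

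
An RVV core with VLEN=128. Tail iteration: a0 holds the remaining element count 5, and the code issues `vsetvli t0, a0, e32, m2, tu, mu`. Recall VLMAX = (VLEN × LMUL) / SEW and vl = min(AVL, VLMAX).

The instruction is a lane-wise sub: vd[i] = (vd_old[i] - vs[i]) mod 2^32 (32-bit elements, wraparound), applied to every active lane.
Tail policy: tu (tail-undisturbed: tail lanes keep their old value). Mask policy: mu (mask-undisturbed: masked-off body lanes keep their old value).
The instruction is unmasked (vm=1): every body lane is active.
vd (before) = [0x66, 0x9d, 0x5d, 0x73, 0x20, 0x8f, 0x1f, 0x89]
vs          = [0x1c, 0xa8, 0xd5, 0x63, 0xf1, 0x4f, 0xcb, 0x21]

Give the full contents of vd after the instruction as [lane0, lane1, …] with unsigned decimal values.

VLMAX = VLEN×LMUL/SEW = 128×2/32 = 8
AVL=5 ≤ VLMAX=8, so vl = 5
  i=0: sub(0x66,0x1c) → 74
  i=1: sub(0x9d,0xa8) → 4294967285
  i=2: sub(0x5d,0xd5) → 4294967176
  i=3: sub(0x73,0x63) → 16
  i=4: sub(0x20,0xf1) → 4294967087
  i=5: tail/keep → 143
  i=6: tail/keep → 31
  i=7: tail/keep → 137

vd = [74, 4294967285, 4294967176, 16, 4294967087, 143, 31, 137]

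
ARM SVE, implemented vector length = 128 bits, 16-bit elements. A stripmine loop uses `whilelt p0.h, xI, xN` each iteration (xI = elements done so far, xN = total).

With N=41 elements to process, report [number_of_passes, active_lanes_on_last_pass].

128-bit reg / 16-bit elem → 8 lanes
N=41: ⌈41/8⌉ = 6 iters; last vl = 41 − 5×8 = 1

[iterations, last_vl] = [6, 1]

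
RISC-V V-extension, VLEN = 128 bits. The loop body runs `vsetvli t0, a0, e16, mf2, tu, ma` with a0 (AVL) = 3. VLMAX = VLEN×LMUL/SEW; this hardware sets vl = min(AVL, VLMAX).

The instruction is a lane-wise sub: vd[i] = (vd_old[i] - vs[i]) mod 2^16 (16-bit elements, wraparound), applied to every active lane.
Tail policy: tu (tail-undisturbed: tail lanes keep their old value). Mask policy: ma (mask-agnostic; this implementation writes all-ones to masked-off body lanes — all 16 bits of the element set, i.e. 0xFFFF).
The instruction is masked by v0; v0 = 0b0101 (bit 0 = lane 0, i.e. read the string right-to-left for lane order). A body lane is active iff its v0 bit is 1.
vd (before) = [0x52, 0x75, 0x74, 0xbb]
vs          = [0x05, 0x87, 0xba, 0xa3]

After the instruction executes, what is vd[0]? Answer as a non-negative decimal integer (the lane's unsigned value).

vd[0] = 77

VLMAX = VLEN×LMUL/SEW = 128×1/2/16 = 4
vl ← min(3, 4) = 3
vd[0] sub(0x52,0x05) -> 0x4d
vd[1] mask-off/ones -> 0xffff
vd[2] sub(0x74,0xba) -> 0xffba
vd[3] tail/keep -> 0xbb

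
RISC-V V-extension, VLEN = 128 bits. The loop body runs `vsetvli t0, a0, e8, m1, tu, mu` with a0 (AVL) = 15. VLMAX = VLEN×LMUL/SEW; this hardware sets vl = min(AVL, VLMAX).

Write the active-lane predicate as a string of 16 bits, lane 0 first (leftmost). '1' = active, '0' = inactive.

predicate = 1111111111111110

VLMAX = (128 × 1) / 8 = 16 lanes
AVL=15 ≤ VLMAX=16, so vl = 15
bits (lane 0 leftmost): 1111111111111110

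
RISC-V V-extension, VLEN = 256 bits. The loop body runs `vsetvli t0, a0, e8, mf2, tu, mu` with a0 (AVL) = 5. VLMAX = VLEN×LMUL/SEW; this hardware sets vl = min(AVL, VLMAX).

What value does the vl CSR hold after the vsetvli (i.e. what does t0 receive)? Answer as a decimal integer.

vl = 5

VLMAX = (256 × 1/2) / 8 = 16 lanes
AVL=5 ≤ VLMAX=16, so vl = 5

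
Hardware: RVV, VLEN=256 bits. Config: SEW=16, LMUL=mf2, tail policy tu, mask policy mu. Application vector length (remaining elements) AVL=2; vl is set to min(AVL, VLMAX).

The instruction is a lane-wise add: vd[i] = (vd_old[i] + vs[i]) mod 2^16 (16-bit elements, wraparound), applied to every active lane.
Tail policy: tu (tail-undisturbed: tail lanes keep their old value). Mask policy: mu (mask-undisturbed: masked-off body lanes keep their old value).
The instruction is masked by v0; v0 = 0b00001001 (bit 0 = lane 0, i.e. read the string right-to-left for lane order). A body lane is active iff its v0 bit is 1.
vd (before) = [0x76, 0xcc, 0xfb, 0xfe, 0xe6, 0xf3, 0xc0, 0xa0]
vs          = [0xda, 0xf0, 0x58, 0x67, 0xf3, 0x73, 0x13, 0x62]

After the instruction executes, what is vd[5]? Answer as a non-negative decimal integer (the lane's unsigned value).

lanes per group: 256·1/2/16 = 8
vl ← min(2, 8) = 2
lane  0: add(0x76,0xda) ⇒ 0x150
lane  1: mask-off/keep ⇒ 0xcc
lane  2: tail/keep ⇒ 0xfb
lane  3: tail/keep ⇒ 0xfe
lane  4: tail/keep ⇒ 0xe6
lane  5: tail/keep ⇒ 0xf3
lane  6: tail/keep ⇒ 0xc0
lane  7: tail/keep ⇒ 0xa0

vd[5] = 243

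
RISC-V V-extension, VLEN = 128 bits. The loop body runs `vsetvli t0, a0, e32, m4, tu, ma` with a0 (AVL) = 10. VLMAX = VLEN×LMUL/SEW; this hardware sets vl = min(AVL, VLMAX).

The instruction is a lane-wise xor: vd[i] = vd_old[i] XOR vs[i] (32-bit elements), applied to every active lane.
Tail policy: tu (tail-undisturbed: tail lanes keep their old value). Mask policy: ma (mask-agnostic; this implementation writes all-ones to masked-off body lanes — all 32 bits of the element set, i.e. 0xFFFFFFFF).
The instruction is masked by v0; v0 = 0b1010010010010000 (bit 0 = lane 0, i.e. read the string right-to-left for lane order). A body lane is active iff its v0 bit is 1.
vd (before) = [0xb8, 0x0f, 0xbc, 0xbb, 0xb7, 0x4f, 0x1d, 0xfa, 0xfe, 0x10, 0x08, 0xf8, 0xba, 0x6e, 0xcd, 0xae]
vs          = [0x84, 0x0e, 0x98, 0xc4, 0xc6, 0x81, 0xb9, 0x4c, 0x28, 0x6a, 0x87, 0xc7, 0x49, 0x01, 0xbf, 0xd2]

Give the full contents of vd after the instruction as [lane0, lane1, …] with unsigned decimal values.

vd = [4294967295, 4294967295, 4294967295, 4294967295, 113, 4294967295, 4294967295, 182, 4294967295, 4294967295, 8, 248, 186, 110, 205, 174]

VLMAX = VLEN×LMUL/SEW = 128×4/32 = 16
vl = min(AVL, VLMAX) = min(10, 16) = 10
[0] mask-off/ones = 0xffffffff
[1] mask-off/ones = 0xffffffff
[2] mask-off/ones = 0xffffffff
[3] mask-off/ones = 0xffffffff
[4] xor(0xb7,0xc6) = 0x71
[5] mask-off/ones = 0xffffffff
[6] mask-off/ones = 0xffffffff
[7] xor(0xfa,0x4c) = 0xb6
[8] mask-off/ones = 0xffffffff
[9] mask-off/ones = 0xffffffff
[10] tail/keep = 0x08
[11] tail/keep = 0xf8
[12] tail/keep = 0xba
[13] tail/keep = 0x6e
[14] tail/keep = 0xcd
[15] tail/keep = 0xae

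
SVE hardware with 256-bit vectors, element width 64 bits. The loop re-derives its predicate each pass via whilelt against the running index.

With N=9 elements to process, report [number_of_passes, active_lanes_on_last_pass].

[iterations, last_vl] = [3, 1]

256-bit reg / 64-bit elem → 4 lanes
N=9: ⌈9/4⌉ = 3 iters; last vl = 9 − 2×4 = 1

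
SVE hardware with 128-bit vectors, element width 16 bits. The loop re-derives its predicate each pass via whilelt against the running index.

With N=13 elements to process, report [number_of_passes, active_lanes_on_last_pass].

[iterations, last_vl] = [2, 5]

lane count: 128 div 16 = 8
13 elements at 8/iter → 2 passes, remainder 5 on the last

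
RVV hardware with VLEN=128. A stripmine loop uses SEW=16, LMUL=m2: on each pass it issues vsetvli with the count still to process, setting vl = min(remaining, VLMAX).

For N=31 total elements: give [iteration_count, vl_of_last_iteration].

VLMAX = (128 × 2) / 16 = 16 lanes
N=31: ⌈31/16⌉ = 2 iters; last vl = 31 − 1×16 = 15

[iterations, last_vl] = [2, 15]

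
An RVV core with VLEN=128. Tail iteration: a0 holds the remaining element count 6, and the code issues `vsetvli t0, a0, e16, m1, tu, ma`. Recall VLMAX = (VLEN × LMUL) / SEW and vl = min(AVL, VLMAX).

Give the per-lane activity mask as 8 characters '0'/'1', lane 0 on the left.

lanes per group: 128·1/16 = 8
vl = min(AVL, VLMAX) = min(6, 8) = 6
bits (lane 0 leftmost): 11111100

predicate = 11111100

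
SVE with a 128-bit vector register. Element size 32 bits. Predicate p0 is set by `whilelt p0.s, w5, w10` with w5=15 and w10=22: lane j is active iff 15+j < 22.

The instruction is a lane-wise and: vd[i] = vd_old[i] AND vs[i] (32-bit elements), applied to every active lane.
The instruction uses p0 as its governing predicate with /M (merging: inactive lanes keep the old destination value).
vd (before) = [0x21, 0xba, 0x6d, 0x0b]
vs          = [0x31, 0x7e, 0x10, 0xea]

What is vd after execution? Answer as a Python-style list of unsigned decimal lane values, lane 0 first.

vd = [33, 58, 0, 10]

register lanes = 128/32 = 4
p0[j] = (15+j < 22); true for j=0..3 → 4 lanes set
[0] and(0x21,0x31) = 0x21
[1] and(0xba,0x7e) = 0x3a
[2] and(0x6d,0x10) = 0x00
[3] and(0x0b,0xea) = 0x0a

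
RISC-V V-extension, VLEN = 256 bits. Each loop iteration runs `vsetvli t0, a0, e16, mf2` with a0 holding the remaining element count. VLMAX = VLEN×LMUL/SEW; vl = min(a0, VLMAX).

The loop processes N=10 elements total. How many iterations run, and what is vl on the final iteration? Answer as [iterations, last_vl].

VLMAX = VLEN×LMUL/SEW = 256×1/2/16 = 8
iterations = ceil(10/8) = 2; final-pass vl = 2

[iterations, last_vl] = [2, 2]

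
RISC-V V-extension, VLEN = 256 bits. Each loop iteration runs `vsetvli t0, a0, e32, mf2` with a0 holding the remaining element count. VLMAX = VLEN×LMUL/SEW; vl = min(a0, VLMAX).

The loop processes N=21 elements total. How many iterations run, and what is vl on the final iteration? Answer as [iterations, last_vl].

VLMAX = VLEN×LMUL/SEW = 256×1/2/32 = 4
iterations = ceil(21/4) = 6; final-pass vl = 1

[iterations, last_vl] = [6, 1]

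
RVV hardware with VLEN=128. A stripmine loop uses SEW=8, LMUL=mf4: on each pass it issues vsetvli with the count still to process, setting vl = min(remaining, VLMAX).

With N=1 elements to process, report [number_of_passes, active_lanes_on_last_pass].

[iterations, last_vl] = [1, 1]

VLMAX = VLEN×LMUL/SEW = 128×1/4/8 = 4
iterations = ceil(1/4) = 1; final-pass vl = 1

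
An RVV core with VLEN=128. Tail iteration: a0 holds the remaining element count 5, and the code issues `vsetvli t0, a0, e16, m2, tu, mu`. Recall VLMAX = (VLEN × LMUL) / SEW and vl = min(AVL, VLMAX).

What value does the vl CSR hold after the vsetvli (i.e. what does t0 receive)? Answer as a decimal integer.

vl = 5

VLMAX = (128 × 2) / 16 = 16 lanes
vl = min(AVL, VLMAX) = min(5, 16) = 5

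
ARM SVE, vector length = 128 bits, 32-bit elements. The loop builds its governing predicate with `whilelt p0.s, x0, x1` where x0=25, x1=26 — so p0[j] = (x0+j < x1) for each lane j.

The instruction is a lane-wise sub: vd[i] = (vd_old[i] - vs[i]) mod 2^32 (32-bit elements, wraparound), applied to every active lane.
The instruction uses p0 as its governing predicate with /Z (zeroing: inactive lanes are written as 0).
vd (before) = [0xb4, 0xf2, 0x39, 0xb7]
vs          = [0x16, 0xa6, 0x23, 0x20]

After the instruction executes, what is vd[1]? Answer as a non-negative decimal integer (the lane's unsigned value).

128-bit reg / 32-bit elem → 4 lanes
active while 25+j < 26, i.e. j ∈ [0,1) capped at 4 ⇒ 1
lane  0: sub(0xb4,0x16) ⇒ 0x9e
lane  1: tail/zero ⇒ 0x00
lane  2: tail/zero ⇒ 0x00
lane  3: tail/zero ⇒ 0x00

vd[1] = 0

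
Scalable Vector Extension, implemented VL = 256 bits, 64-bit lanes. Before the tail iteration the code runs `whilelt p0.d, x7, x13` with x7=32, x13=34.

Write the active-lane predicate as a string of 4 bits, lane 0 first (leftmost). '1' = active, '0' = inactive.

256-bit reg / 64-bit elem → 4 lanes
active while 32+j < 34, i.e. j ∈ [0,2) capped at 4 ⇒ 2
bits (lane 0 leftmost): 1100

predicate = 1100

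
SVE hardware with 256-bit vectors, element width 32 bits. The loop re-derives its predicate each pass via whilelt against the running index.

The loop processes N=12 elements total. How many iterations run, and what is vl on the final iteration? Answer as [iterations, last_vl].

[iterations, last_vl] = [2, 4]

register lanes = 256/32 = 8
N=12: ⌈12/8⌉ = 2 iters; last vl = 12 − 1×8 = 4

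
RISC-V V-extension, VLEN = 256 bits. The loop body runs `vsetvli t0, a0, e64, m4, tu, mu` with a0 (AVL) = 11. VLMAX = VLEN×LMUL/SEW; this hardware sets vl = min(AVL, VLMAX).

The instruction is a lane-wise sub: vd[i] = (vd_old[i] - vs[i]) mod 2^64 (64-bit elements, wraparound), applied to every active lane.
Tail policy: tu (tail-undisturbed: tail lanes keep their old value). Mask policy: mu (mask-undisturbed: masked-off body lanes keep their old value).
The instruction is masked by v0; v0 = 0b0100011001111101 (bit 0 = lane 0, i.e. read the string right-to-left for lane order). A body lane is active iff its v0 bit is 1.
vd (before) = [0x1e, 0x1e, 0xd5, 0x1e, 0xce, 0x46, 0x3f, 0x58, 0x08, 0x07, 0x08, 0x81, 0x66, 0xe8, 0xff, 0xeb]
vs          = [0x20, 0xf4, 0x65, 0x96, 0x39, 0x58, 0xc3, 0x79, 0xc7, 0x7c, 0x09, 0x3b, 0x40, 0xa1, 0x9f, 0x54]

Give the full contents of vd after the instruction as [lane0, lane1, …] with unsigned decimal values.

lanes per group: 256·4/64 = 16
vl = min(AVL, VLMAX) = min(11, 16) = 11
  i=0: sub(0x1e,0x20) → 18446744073709551614
  i=1: mask-off/keep → 30
  i=2: sub(0xd5,0x65) → 112
  i=3: sub(0x1e,0x96) → 18446744073709551496
  i=4: sub(0xce,0x39) → 149
  i=5: sub(0x46,0x58) → 18446744073709551598
  i=6: sub(0x3f,0xc3) → 18446744073709551484
  i=7: mask-off/keep → 88
  i=8: mask-off/keep → 8
  i=9: sub(0x07,0x7c) → 18446744073709551499
  i=10: sub(0x08,0x09) → 18446744073709551615
  i=11: tail/keep → 129
  i=12: tail/keep → 102
  i=13: tail/keep → 232
  i=14: tail/keep → 255
  i=15: tail/keep → 235

vd = [18446744073709551614, 30, 112, 18446744073709551496, 149, 18446744073709551598, 18446744073709551484, 88, 8, 18446744073709551499, 18446744073709551615, 129, 102, 232, 255, 235]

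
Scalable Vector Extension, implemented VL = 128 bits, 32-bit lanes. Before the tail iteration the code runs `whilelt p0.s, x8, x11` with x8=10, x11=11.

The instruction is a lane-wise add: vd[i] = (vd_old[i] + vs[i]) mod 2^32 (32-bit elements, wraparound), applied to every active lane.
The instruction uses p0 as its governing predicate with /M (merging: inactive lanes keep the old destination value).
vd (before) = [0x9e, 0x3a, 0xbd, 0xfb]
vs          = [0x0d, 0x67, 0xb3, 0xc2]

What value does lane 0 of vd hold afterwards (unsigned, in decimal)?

vd[0] = 171

lane count: 128 div 32 = 4
whilelt: lane j active iff 10+j < 11 → j < 1 → 1 active
lane  0: add(0x9e,0x0d) ⇒ 0xab
lane  1: tail/keep ⇒ 0x3a
lane  2: tail/keep ⇒ 0xbd
lane  3: tail/keep ⇒ 0xfb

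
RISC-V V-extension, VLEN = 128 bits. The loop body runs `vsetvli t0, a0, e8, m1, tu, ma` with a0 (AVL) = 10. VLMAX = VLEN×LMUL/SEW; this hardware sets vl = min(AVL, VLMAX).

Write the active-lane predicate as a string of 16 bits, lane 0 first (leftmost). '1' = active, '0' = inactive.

lanes per group: 128·1/8 = 16
vl ← min(10, 16) = 10
bits (lane 0 leftmost): 1111111111000000

predicate = 1111111111000000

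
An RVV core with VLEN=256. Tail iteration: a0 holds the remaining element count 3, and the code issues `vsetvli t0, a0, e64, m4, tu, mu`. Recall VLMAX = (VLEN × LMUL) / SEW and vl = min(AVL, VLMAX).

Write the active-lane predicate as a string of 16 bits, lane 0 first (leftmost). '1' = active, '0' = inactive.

predicate = 1110000000000000

VLMAX = VLEN×LMUL/SEW = 256×4/64 = 16
vl = min(AVL, VLMAX) = min(3, 16) = 3
bits (lane 0 leftmost): 1110000000000000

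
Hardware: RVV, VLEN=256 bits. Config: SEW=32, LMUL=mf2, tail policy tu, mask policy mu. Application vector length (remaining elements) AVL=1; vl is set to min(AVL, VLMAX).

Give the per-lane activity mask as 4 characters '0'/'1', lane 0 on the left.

VLMAX = VLEN×LMUL/SEW = 256×1/2/32 = 4
AVL=1 ≤ VLMAX=4, so vl = 1
bits (lane 0 leftmost): 1000

predicate = 1000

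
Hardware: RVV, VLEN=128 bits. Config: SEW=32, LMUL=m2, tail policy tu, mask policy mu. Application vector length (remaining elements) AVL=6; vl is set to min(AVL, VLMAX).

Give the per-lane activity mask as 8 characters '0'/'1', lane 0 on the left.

VLMAX = VLEN×LMUL/SEW = 128×2/32 = 8
AVL=6 ≤ VLMAX=8, so vl = 6
bits (lane 0 leftmost): 11111100

predicate = 11111100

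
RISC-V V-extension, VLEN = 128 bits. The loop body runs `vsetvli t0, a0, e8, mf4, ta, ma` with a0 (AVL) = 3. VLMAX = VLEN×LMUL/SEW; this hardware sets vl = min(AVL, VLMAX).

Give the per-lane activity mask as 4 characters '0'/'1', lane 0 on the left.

VLMAX = VLEN×LMUL/SEW = 128×1/4/8 = 4
vl ← min(3, 4) = 3
bits (lane 0 leftmost): 1110

predicate = 1110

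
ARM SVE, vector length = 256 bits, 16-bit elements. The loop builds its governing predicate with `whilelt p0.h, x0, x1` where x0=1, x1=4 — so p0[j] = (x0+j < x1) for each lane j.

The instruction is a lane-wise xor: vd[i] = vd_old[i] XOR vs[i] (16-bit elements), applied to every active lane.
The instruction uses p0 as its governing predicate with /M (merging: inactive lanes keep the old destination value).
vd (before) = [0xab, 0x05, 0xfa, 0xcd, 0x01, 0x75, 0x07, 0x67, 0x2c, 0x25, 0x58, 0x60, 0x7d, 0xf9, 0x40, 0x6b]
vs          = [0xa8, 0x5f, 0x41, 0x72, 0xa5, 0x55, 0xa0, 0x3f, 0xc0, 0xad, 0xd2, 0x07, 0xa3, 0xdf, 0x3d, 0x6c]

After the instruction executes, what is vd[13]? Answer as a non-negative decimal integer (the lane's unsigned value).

vd[13] = 249

256-bit reg / 16-bit elem → 16 lanes
active while 1+j < 4, i.e. j ∈ [0,3) capped at 16 ⇒ 3
[0] xor(0xab,0xa8) = 0x03
[1] xor(0x05,0x5f) = 0x5a
[2] xor(0xfa,0x41) = 0xbb
[3] tail/keep = 0xcd
[4] tail/keep = 0x01
[5] tail/keep = 0x75
[6] tail/keep = 0x07
[7] tail/keep = 0x67
[8] tail/keep = 0x2c
[9] tail/keep = 0x25
[10] tail/keep = 0x58
[11] tail/keep = 0x60
[12] tail/keep = 0x7d
[13] tail/keep = 0xf9
[14] tail/keep = 0x40
[15] tail/keep = 0x6b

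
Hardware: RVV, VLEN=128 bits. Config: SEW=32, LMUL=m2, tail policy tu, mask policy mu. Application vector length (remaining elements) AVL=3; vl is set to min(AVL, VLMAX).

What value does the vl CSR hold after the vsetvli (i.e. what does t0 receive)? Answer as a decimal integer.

VLMAX = VLEN×LMUL/SEW = 128×2/32 = 8
vl ← min(3, 8) = 3

vl = 3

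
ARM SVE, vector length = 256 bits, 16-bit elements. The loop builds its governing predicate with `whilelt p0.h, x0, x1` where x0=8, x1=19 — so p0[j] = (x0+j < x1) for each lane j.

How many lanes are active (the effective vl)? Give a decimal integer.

256-bit reg / 16-bit elem → 16 lanes
p0[j] = (8+j < 19); true for j=0..10 → 11 lanes set

vl = 11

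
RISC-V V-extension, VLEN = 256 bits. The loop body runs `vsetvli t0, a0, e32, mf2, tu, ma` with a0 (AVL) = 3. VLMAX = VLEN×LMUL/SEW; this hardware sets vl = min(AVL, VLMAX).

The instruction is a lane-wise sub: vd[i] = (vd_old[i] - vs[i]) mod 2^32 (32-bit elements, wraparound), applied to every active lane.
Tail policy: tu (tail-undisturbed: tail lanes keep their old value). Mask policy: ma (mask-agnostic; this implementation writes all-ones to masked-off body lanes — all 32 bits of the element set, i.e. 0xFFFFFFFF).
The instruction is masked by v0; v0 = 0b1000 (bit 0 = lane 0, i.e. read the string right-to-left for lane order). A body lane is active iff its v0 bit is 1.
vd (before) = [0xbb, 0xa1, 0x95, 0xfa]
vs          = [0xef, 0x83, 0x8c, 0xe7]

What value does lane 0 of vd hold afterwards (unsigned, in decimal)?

vd[0] = 4294967295

lanes per group: 256·1/2/32 = 4
vl = min(AVL, VLMAX) = min(3, 4) = 3
  i=0: mask-off/ones → 4294967295
  i=1: mask-off/ones → 4294967295
  i=2: mask-off/ones → 4294967295
  i=3: tail/keep → 250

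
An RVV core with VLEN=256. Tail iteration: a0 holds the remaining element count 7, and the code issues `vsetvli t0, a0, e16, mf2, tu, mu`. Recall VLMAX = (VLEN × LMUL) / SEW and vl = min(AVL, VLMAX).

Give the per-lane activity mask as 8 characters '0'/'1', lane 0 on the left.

lanes per group: 256·1/2/16 = 8
AVL=7 ≤ VLMAX=8, so vl = 7
bits (lane 0 leftmost): 11111110

predicate = 11111110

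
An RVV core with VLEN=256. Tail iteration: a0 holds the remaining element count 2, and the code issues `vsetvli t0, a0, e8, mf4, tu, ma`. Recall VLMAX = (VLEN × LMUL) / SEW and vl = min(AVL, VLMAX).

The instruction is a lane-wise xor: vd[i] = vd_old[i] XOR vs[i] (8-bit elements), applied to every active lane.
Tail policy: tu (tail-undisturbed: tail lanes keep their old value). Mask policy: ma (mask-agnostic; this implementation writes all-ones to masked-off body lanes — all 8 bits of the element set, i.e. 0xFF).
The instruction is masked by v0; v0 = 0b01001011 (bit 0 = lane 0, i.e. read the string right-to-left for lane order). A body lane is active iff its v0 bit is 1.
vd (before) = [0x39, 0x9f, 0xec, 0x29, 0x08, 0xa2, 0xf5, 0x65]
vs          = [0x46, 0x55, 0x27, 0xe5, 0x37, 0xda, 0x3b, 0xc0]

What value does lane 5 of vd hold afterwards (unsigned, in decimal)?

vd[5] = 162

VLMAX = VLEN×LMUL/SEW = 256×1/4/8 = 8
vl ← min(2, 8) = 2
[0] xor(0x39,0x46) = 0x7f
[1] xor(0x9f,0x55) = 0xca
[2] tail/keep = 0xec
[3] tail/keep = 0x29
[4] tail/keep = 0x08
[5] tail/keep = 0xa2
[6] tail/keep = 0xf5
[7] tail/keep = 0x65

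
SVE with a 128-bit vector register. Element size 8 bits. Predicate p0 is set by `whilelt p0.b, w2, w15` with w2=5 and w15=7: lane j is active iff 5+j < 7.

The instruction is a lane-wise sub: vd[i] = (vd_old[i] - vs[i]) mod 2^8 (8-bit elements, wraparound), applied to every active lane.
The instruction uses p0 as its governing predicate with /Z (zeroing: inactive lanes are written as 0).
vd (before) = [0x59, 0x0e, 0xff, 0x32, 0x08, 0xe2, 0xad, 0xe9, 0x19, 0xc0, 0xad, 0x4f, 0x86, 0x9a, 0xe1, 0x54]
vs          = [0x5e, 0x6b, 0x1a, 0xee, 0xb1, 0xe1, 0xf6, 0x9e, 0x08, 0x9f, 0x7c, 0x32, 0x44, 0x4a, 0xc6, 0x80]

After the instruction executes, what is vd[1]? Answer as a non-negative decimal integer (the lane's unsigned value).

vd[1] = 163

lane count: 128 div 8 = 16
p0[j] = (5+j < 7); true for j=0..1 → 2 lanes set
vd[0] sub(0x59,0x5e) -> 0xfb
vd[1] sub(0x0e,0x6b) -> 0xa3
vd[2] tail/zero -> 0x00
vd[3] tail/zero -> 0x00
vd[4] tail/zero -> 0x00
vd[5] tail/zero -> 0x00
vd[6] tail/zero -> 0x00
vd[7] tail/zero -> 0x00
vd[8] tail/zero -> 0x00
vd[9] tail/zero -> 0x00
vd[10] tail/zero -> 0x00
vd[11] tail/zero -> 0x00
vd[12] tail/zero -> 0x00
vd[13] tail/zero -> 0x00
vd[14] tail/zero -> 0x00
vd[15] tail/zero -> 0x00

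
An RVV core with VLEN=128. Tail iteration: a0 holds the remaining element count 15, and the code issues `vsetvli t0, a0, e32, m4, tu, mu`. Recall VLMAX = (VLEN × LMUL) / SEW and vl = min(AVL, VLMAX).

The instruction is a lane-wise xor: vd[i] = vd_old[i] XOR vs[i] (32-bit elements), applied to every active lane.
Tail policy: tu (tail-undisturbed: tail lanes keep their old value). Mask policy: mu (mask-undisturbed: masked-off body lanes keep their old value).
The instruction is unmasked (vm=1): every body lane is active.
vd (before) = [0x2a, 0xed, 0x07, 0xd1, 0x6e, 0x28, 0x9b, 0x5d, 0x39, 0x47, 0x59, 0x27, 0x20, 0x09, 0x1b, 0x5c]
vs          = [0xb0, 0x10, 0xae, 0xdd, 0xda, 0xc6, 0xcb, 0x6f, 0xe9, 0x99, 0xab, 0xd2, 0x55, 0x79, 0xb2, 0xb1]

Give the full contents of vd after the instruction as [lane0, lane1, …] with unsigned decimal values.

VLMAX = (128 × 4) / 32 = 16 lanes
vl = min(AVL, VLMAX) = min(15, 16) = 15
vd[0] xor(0x2a,0xb0) -> 0x9a
vd[1] xor(0xed,0x10) -> 0xfd
vd[2] xor(0x07,0xae) -> 0xa9
vd[3] xor(0xd1,0xdd) -> 0x0c
vd[4] xor(0x6e,0xda) -> 0xb4
vd[5] xor(0x28,0xc6) -> 0xee
vd[6] xor(0x9b,0xcb) -> 0x50
vd[7] xor(0x5d,0x6f) -> 0x32
vd[8] xor(0x39,0xe9) -> 0xd0
vd[9] xor(0x47,0x99) -> 0xde
vd[10] xor(0x59,0xab) -> 0xf2
vd[11] xor(0x27,0xd2) -> 0xf5
vd[12] xor(0x20,0x55) -> 0x75
vd[13] xor(0x09,0x79) -> 0x70
vd[14] xor(0x1b,0xb2) -> 0xa9
vd[15] tail/keep -> 0x5c

vd = [154, 253, 169, 12, 180, 238, 80, 50, 208, 222, 242, 245, 117, 112, 169, 92]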